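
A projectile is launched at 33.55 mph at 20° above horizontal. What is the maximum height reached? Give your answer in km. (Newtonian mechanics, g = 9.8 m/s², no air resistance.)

v₀ = 33.55 mph × 0.44704 = 14.9982 m/s
H = v₀² × sin²(θ) / (2g) = 14.9982² × sin(20°)² / (2 × 9.8) = 224.946 × 0.116978 / 19.6 = 1.34254 m
H = 1.34254 m / 1000.0 = 0.001343 km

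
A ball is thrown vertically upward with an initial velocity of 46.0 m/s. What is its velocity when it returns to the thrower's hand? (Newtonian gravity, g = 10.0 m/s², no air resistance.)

By conservation of energy (no air resistance), the ball returns to the throw height with the same speed as launch, but directed downward.
|v_ground| = v₀ = 46.0 m/s
v_ground = 46.0 m/s (downward)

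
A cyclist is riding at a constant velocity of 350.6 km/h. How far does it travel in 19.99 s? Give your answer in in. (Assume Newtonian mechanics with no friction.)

v = 350.6 km/h × 0.2777777777777778 = 97.3889 m/s
d = v × t = 97.3889 × 19.99 = 1946.8 m
d = 1946.8 m / 0.0254 = 76650 in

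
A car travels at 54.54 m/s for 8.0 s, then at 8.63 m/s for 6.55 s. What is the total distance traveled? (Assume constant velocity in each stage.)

d₁ = v₁t₁ = 54.54 × 8.0 = 436.32 m
d₂ = v₂t₂ = 8.63 × 6.55 = 56.5265 m
d_total = 436.32 + 56.5265 = 492.85 m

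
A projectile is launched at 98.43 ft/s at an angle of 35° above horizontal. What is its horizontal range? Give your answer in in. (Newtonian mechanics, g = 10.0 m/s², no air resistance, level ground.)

v₀ = 98.43 ft/s × 0.3048 = 30.0015 m/s
R = v₀² × sin(2θ) / g = 30.0015² × sin(2 × 35°) / 10.0 = 900.09 × 0.939693 / 10.0 = 84.5808 m
R = 84.5808 m / 0.0254 = 3330 in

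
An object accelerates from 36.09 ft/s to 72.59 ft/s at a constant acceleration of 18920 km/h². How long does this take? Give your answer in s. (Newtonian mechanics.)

v₀ = 36.09 ft/s × 0.3048 = 11.0002 m/s
v = 72.59 ft/s × 0.3048 = 22.1254 m/s
a = 18920 km/h² × 7.716049382716049e-05 = 1.45988 m/s²
t = (v - v₀) / a = (22.1254 - 11.0002) / 1.45988 = 7.621 s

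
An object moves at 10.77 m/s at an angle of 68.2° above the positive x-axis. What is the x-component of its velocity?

vₓ = v cos(θ) = 10.77 × cos(68.2°) = 4.0 m/s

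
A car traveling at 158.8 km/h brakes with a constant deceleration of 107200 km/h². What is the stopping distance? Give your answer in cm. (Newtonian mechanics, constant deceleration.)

v₀ = 158.8 km/h × 0.2777777777777778 = 44.1111 m/s
a = 107200 km/h² × 7.716049382716049e-05 = 8.2716 m/s²
d = v₀² / (2a) = 44.1111² / (2 × 8.2716) = 1945.79 / 16.5432 = 117.619 m
d = 117.619 m / 0.01 = 11760 cm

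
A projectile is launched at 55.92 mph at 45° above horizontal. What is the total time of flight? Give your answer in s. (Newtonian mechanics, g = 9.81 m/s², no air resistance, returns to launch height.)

v₀ = 55.92 mph × 0.44704 = 24.9985 m/s
T = 2 × v₀ × sin(θ) / g = 2 × 24.9985 × sin(45°) / 9.81 = 2 × 24.9985 × 0.707107 / 9.81 = 3.604 s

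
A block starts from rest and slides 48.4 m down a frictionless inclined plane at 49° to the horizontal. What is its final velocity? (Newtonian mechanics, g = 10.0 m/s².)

a = g sin(θ) = 10.0 × sin(49°) = 7.5471 m/s²
v = √(2ad) = √(2 × 7.5471 × 48.4) = 27.03 m/s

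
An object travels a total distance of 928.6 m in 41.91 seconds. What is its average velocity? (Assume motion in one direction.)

v_avg = Δd / Δt = 928.6 / 41.91 = 22.16 m/s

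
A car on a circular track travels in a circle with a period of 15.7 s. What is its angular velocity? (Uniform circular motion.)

ω = 2π/T = 2π/15.7 = 0.4002 rad/s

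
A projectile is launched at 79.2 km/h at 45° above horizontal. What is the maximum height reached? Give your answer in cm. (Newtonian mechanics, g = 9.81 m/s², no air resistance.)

v₀ = 79.2 km/h × 0.2777777777777778 = 22.0 m/s
H = v₀² × sin²(θ) / (2g) = 22.0² × sin(45°)² / (2 × 9.81) = 484.0 × 0.5 / 19.62 = 12.3344 m
H = 12.3344 m / 0.01 = 1233 cm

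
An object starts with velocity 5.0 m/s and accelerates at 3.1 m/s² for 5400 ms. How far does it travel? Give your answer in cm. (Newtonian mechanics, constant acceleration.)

t = 5400 ms × 0.001 = 5.4 s
d = v₀ × t + ½ × a × t² = 5.0 × 5.4 + 0.5 × 3.1 × 5.4² = 72.198 m
d = 72.198 m / 0.01 = 7220 cm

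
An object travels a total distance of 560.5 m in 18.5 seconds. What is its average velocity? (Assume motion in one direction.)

v_avg = Δd / Δt = 560.5 / 18.5 = 30.3 m/s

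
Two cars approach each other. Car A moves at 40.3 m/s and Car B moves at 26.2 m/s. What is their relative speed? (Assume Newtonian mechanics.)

v_rel = v_A + v_B = 40.3 + 26.2 = 66.5 m/s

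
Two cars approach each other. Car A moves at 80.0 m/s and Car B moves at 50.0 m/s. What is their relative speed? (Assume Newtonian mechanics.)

v_rel = v_A + v_B = 80.0 + 50.0 = 130.0 m/s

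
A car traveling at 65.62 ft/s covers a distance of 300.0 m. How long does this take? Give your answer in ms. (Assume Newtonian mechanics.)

v = 65.62 ft/s × 0.3048 = 20.001 m/s
t = d / v = 300.0 / 20.001 = 14.9993 s
t = 14.9993 s / 0.001 = 15000 ms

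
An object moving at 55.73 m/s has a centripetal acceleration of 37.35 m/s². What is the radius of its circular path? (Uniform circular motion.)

r = v²/a_c = 55.73²/37.35 = 83.15 m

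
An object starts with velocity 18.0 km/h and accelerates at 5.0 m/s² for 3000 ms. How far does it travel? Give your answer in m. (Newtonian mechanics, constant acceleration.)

v₀ = 18.0 km/h × 0.2777777777777778 = 5.0 m/s
t = 3000 ms × 0.001 = 3.0 s
d = v₀ × t + ½ × a × t² = 5.0 × 3.0 + 0.5 × 5.0 × 3.0² = 37.5 m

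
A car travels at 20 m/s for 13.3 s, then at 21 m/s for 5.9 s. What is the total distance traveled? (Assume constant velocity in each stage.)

d₁ = v₁t₁ = 20 × 13.3 = 266.0 m
d₂ = v₂t₂ = 21 × 5.9 = 123.9 m
d_total = 266.0 + 123.9 = 389.9 m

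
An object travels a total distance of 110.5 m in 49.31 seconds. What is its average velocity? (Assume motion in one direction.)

v_avg = Δd / Δt = 110.5 / 49.31 = 2.24 m/s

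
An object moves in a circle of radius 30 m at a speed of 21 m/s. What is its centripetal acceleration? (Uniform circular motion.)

a_c = v²/r = 21²/30 = 441/30 = 14.7 m/s²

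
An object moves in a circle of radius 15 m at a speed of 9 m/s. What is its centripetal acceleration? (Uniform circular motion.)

a_c = v²/r = 9²/15 = 81/15 = 5.4 m/s²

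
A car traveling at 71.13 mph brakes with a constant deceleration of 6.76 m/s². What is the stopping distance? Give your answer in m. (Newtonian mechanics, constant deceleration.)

v₀ = 71.13 mph × 0.44704 = 31.798 m/s
d = v₀² / (2a) = 31.798² / (2 × 6.76) = 1011.11 / 13.52 = 74.79 m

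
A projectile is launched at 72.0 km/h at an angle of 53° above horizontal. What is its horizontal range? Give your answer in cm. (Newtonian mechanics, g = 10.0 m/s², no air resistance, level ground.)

v₀ = 72.0 km/h × 0.2777777777777778 = 20.0 m/s
R = v₀² × sin(2θ) / g = 20.0² × sin(2 × 53°) / 10.0 = 400.0 × 0.961262 / 10.0 = 38.4505 m
R = 38.4505 m / 0.01 = 3845 cm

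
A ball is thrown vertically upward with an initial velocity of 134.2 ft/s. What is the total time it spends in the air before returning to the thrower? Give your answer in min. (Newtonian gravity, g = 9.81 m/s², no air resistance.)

v₀ = 134.2 ft/s × 0.3048 = 40.9042 m/s
t_total = 2 × v₀ / g = 2 × 40.9042 / 9.81 = 8.33929 s
t_total = 8.33929 s / 60.0 = 0.139 min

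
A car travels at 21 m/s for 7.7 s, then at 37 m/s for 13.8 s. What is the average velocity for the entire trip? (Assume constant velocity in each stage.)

d₁ = v₁t₁ = 21 × 7.7 = 161.7 m
d₂ = v₂t₂ = 37 × 13.8 = 510.6 m
d_total = 672.3 m, t_total = 21.5 s
v_avg = d_total/t_total = 672.3/21.5 = 31.27 m/s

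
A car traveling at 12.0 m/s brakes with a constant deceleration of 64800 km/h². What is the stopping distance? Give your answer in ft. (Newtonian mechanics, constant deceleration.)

a = 64800 km/h² × 7.716049382716049e-05 = 5.0 m/s²
d = v₀² / (2a) = 12.0² / (2 × 5.0) = 144.0 / 10.0 = 14.4 m
d = 14.4 m / 0.3048 = 47.24 ft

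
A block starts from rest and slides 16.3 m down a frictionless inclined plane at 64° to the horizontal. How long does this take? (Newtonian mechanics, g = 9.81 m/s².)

a = g sin(θ) = 9.81 × sin(64°) = 8.8172 m/s²
t = √(2d/a) = √(2 × 16.3 / 8.8172) = 1.92 s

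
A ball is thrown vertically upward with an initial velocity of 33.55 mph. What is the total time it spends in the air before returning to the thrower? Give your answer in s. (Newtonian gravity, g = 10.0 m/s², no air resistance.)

v₀ = 33.55 mph × 0.44704 = 14.9982 m/s
t_total = 2 × v₀ / g = 2 × 14.9982 / 10.0 = 3.0 s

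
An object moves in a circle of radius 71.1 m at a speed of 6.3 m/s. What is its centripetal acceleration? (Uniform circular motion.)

a_c = v²/r = 6.3²/71.1 = 39.69/71.1 = 0.56 m/s²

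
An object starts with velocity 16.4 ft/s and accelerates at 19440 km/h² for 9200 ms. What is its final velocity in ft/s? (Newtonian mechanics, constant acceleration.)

v₀ = 16.4 ft/s × 0.3048 = 4.99872 m/s
a = 19440 km/h² × 7.716049382716049e-05 = 1.5 m/s²
t = 9200 ms × 0.001 = 9.2 s
v = v₀ + a × t = 4.99872 + 1.5 × 9.2 = 18.7987 m/s
v = 18.7987 m/s / 0.3048 = 61.68 ft/s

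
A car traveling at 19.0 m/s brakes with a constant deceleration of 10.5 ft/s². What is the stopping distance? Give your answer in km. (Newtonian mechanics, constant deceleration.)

a = 10.5 ft/s² × 0.3048 = 3.2004 m/s²
d = v₀² / (2a) = 19.0² / (2 × 3.2004) = 361.0 / 6.4008 = 56.3992 m
d = 56.3992 m / 1000.0 = 0.0564 km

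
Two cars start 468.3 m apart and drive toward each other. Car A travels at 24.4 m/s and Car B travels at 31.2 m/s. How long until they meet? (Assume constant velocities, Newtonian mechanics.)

Combined speed: v_combined = 24.4 + 31.2 = 55.6 m/s
Time to meet: t = d/v_combined = 468.3/55.6 = 8.42 s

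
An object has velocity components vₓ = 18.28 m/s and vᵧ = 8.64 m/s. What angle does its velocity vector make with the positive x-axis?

θ = arctan(vᵧ/vₓ) = arctan(8.64/18.28) = 25.3°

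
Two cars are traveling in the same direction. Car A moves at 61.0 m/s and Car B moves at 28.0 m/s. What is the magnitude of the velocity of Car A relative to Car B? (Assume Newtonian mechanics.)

v_rel = |v_A - v_B| = |61.0 - 28.0| = 33.0 m/s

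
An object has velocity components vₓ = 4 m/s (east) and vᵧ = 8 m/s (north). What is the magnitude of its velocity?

|v| = √(vₓ² + vᵧ²) = √(4² + 8²) = √(80) = 8.94 m/s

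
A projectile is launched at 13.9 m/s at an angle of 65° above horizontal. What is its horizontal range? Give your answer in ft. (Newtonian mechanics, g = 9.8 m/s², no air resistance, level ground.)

R = v₀² × sin(2θ) / g = 13.9² × sin(2 × 65°) / 9.8 = 193.21 × 0.766044 / 9.8 = 15.1028 m
R = 15.1028 m / 0.3048 = 49.55 ft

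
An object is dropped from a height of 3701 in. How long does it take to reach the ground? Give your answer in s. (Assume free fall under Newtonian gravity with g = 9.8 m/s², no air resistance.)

h = 3701 in × 0.0254 = 94.0054 m
t = √(2h/g) = √(2 × 94.0054 / 9.8) = 4.38 s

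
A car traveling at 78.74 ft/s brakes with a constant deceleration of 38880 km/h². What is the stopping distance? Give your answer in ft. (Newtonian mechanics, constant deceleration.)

v₀ = 78.74 ft/s × 0.3048 = 24.0 m/s
a = 38880 km/h² × 7.716049382716049e-05 = 3.0 m/s²
d = v₀² / (2a) = 24.0² / (2 × 3.0) = 576.0 / 6.0 = 96.0 m
d = 96.0 m / 0.3048 = 315.0 ft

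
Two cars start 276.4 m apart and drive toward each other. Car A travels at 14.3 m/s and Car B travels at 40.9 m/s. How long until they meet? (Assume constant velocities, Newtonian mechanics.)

Combined speed: v_combined = 14.3 + 40.9 = 55.2 m/s
Time to meet: t = d/v_combined = 276.4/55.2 = 5.01 s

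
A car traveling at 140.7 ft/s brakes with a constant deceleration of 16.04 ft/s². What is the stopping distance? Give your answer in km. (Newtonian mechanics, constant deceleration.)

v₀ = 140.7 ft/s × 0.3048 = 42.8854 m/s
a = 16.04 ft/s² × 0.3048 = 4.88899 m/s²
d = v₀² / (2a) = 42.8854² / (2 × 4.88899) = 1839.16 / 9.77798 = 188.092 m
d = 188.092 m / 1000.0 = 0.1881 km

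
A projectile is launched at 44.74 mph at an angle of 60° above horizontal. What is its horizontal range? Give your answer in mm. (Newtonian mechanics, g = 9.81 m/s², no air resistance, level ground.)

v₀ = 44.74 mph × 0.44704 = 20.0006 m/s
R = v₀² × sin(2θ) / g = 20.0006² × sin(2 × 60°) / 9.81 = 400.024 × 0.866025 / 9.81 = 35.314 m
R = 35.314 m / 0.001 = 35310 mm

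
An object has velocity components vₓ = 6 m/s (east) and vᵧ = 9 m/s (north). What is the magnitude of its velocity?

|v| = √(vₓ² + vᵧ²) = √(6² + 9²) = √(117) = 10.82 m/s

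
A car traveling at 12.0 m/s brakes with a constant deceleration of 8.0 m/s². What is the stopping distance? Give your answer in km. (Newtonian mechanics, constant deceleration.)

d = v₀² / (2a) = 12.0² / (2 × 8.0) = 144.0 / 16.0 = 9.0 m
d = 9.0 m / 1000.0 = 0.009 km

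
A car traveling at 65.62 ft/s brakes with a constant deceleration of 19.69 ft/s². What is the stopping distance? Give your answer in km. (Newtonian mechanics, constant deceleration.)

v₀ = 65.62 ft/s × 0.3048 = 20.001 m/s
a = 19.69 ft/s² × 0.3048 = 6.00151 m/s²
d = v₀² / (2a) = 20.001² / (2 × 6.00151) = 400.04 / 12.003 = 33.3283 m
d = 33.3283 m / 1000.0 = 0.03333 km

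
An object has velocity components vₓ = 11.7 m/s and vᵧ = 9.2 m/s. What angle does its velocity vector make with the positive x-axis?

θ = arctan(vᵧ/vₓ) = arctan(9.2/11.7) = 38.18°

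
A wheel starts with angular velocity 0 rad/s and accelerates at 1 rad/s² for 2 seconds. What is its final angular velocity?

ω = ω₀ + αt = 0 + 1 × 2 = 2 rad/s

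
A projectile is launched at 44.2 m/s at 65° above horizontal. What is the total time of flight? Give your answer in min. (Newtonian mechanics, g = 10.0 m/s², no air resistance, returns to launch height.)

T = 2 × v₀ × sin(θ) / g = 2 × 44.2 × sin(65°) / 10.0 = 2 × 44.2 × 0.906308 / 10.0 = 8.01176 s
T = 8.01176 s / 60.0 = 0.1335 min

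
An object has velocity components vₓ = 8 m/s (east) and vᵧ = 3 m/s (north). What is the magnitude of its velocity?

|v| = √(vₓ² + vᵧ²) = √(8² + 3²) = √(73) = 8.54 m/s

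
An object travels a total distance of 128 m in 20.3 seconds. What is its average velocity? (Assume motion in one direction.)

v_avg = Δd / Δt = 128 / 20.3 = 6.31 m/s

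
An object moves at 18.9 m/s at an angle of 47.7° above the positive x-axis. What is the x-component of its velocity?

vₓ = v cos(θ) = 18.9 × cos(47.7°) = 12.72 m/s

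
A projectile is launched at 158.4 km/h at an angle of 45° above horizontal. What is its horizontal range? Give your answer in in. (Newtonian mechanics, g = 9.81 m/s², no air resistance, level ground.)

v₀ = 158.4 km/h × 0.2777777777777778 = 44.0 m/s
R = v₀² × sin(2θ) / g = 44.0² × sin(2 × 45°) / 9.81 = 1936.0 × 1.0 / 9.81 = 197.35 m
R = 197.35 m / 0.0254 = 7770 in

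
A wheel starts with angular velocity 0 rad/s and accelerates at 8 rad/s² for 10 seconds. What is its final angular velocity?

ω = ω₀ + αt = 0 + 8 × 10 = 80 rad/s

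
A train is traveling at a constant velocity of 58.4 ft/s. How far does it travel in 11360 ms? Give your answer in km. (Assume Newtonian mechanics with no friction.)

v = 58.4 ft/s × 0.3048 = 17.8003 m/s
t = 11360 ms × 0.001 = 11.36 s
d = v × t = 17.8003 × 11.36 = 202.211 m
d = 202.211 m / 1000.0 = 0.2022 km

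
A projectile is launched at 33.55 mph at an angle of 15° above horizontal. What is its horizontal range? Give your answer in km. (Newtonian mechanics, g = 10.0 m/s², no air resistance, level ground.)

v₀ = 33.55 mph × 0.44704 = 14.9982 m/s
R = v₀² × sin(2θ) / g = 14.9982² × sin(2 × 15°) / 10.0 = 224.946 × 0.5 / 10.0 = 11.2473 m
R = 11.2473 m / 1000.0 = 0.01125 km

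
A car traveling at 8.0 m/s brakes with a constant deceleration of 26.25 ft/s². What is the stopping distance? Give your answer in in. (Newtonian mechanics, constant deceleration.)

a = 26.25 ft/s² × 0.3048 = 8.001 m/s²
d = v₀² / (2a) = 8.0² / (2 × 8.001) = 64.0 / 16.002 = 3.9995 m
d = 3.9995 m / 0.0254 = 157.5 in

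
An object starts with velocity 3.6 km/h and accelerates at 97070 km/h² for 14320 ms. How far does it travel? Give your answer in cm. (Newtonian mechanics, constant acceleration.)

v₀ = 3.6 km/h × 0.2777777777777778 = 1.0 m/s
a = 97070 km/h² × 7.716049382716049e-05 = 7.48997 m/s²
t = 14320 ms × 0.001 = 14.32 s
d = v₀ × t + ½ × a × t² = 1.0 × 14.32 + 0.5 × 7.48997 × 14.32² = 782.276 m
d = 782.276 m / 0.01 = 78230 cm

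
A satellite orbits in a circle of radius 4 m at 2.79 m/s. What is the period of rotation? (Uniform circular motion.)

T = 2πr/v = 2π×4/2.79 = 9.01 s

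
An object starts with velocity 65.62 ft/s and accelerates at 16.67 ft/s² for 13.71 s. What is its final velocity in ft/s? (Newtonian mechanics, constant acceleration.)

v₀ = 65.62 ft/s × 0.3048 = 20.001 m/s
a = 16.67 ft/s² × 0.3048 = 5.08102 m/s²
v = v₀ + a × t = 20.001 + 5.08102 × 13.71 = 89.6618 m/s
v = 89.6618 m/s / 0.3048 = 294.2 ft/s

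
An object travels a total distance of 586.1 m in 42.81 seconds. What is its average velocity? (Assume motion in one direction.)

v_avg = Δd / Δt = 586.1 / 42.81 = 13.69 m/s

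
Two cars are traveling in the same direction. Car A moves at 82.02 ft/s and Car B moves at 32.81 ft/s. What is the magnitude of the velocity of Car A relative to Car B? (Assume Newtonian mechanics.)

v_rel = |v_A - v_B| = |82.02 - 32.81| = 49.21 ft/s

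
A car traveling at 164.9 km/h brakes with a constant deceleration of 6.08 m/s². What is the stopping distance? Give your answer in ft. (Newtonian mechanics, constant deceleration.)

v₀ = 164.9 km/h × 0.2777777777777778 = 45.8056 m/s
d = v₀² / (2a) = 45.8056² / (2 × 6.08) = 2098.15 / 12.16 = 172.545 m
d = 172.545 m / 0.3048 = 566.1 ft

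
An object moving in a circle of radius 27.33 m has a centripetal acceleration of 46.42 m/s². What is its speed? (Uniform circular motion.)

v = √(a_c × r) = √(46.42 × 27.33) = 35.62 m/s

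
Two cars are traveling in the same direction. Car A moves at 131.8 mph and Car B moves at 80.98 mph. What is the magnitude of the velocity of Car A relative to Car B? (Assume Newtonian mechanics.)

v_rel = |v_A - v_B| = |131.8 - 80.98| = 50.82 mph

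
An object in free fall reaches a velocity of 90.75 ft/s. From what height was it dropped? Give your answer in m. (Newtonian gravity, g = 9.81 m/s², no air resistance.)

v = 90.75 ft/s × 0.3048 = 27.6606 m/s
h = v² / (2g) = 27.6606² / (2 × 9.81) = 39.0 m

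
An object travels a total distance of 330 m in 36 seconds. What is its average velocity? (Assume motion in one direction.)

v_avg = Δd / Δt = 330 / 36 = 9.17 m/s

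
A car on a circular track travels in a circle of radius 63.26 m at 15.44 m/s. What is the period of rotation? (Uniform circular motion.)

T = 2πr/v = 2π×63.26/15.44 = 25.74 s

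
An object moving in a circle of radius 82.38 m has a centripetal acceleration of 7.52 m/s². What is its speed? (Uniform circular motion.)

v = √(a_c × r) = √(7.52 × 82.38) = 24.89 m/s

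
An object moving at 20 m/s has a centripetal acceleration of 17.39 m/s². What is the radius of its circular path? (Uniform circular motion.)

r = v²/a_c = 20²/17.39 = 23.0 m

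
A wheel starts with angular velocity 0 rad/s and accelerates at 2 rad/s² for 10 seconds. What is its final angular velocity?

ω = ω₀ + αt = 0 + 2 × 10 = 20 rad/s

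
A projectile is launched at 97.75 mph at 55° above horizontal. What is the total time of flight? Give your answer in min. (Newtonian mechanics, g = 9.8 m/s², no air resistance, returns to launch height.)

v₀ = 97.75 mph × 0.44704 = 43.6982 m/s
T = 2 × v₀ × sin(θ) / g = 2 × 43.6982 × sin(55°) / 9.8 = 2 × 43.6982 × 0.819152 / 9.8 = 7.3052 s
T = 7.3052 s / 60.0 = 0.1218 min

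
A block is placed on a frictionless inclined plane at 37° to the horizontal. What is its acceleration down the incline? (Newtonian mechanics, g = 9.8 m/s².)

a = g sin(θ) = 9.8 × sin(37°) = 9.8 × 0.6018 = 5.9 m/s²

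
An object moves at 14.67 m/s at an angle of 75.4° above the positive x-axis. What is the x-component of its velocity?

vₓ = v cos(θ) = 14.67 × cos(75.4°) = 3.7 m/s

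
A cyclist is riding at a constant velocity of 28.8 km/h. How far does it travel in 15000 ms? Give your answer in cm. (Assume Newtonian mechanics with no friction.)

v = 28.8 km/h × 0.2777777777777778 = 8.0 m/s
t = 15000 ms × 0.001 = 15.0 s
d = v × t = 8.0 × 15.0 = 120.0 m
d = 120.0 m / 0.01 = 12000 cm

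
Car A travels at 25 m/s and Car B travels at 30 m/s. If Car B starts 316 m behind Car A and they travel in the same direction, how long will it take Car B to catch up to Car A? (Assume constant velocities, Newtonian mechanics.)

Relative speed: v_rel = 30 - 25 = 5 m/s
Time to catch: t = d₀/v_rel = 316/5 = 63.2 s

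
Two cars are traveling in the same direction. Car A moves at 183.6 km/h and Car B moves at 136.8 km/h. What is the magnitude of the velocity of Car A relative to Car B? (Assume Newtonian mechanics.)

v_rel = |v_A - v_B| = |183.6 - 136.8| = 46.8 km/h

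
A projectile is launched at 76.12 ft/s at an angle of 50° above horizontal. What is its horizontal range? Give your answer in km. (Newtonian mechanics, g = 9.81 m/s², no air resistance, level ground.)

v₀ = 76.12 ft/s × 0.3048 = 23.2014 m/s
R = v₀² × sin(2θ) / g = 23.2014² × sin(2 × 50°) / 9.81 = 538.305 × 0.984808 / 9.81 = 54.0395 m
R = 54.0395 m / 1000.0 = 0.05404 km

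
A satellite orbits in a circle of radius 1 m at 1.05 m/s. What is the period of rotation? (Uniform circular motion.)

T = 2πr/v = 2π×1/1.05 = 5.98 s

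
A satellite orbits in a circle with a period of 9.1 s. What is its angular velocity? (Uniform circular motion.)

ω = 2π/T = 2π/9.1 = 0.6905 rad/s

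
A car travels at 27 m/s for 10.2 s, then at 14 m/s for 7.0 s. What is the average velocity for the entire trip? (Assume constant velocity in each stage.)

d₁ = v₁t₁ = 27 × 10.2 = 275.4 m
d₂ = v₂t₂ = 14 × 7.0 = 98.0 m
d_total = 373.4 m, t_total = 17.2 s
v_avg = d_total/t_total = 373.4/17.2 = 21.71 m/s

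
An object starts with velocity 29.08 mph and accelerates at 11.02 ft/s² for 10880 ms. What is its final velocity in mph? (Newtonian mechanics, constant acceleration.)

v₀ = 29.08 mph × 0.44704 = 12.9999 m/s
a = 11.02 ft/s² × 0.3048 = 3.3589 m/s²
t = 10880 ms × 0.001 = 10.88 s
v = v₀ + a × t = 12.9999 + 3.3589 × 10.88 = 49.5447 m/s
v = 49.5447 m/s / 0.44704 = 110.8 mph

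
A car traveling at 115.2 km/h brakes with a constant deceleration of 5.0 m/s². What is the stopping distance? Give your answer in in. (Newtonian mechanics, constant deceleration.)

v₀ = 115.2 km/h × 0.2777777777777778 = 32.0 m/s
d = v₀² / (2a) = 32.0² / (2 × 5.0) = 1024.0 / 10.0 = 102.4 m
d = 102.4 m / 0.0254 = 4031 in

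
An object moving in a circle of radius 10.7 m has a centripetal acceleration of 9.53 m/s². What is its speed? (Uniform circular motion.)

v = √(a_c × r) = √(9.53 × 10.7) = 10.1 m/s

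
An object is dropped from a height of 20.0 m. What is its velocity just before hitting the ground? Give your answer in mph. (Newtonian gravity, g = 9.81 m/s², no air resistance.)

v = √(2gh) = √(2 × 9.81 × 20.0) = 19.8091 m/s
v = 19.8091 m/s / 0.44704 = 44.31 mph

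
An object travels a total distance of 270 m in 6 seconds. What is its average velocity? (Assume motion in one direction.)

v_avg = Δd / Δt = 270 / 6 = 45.0 m/s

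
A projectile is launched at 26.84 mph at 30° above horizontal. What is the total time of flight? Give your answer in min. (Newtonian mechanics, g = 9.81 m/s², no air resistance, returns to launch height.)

v₀ = 26.84 mph × 0.44704 = 11.99855 m/s
T = 2 × v₀ × sin(θ) / g = 2 × 11.99855 × sin(30°) / 9.81 = 2 × 11.99855 × 0.5 / 9.81 = 1.223094 s
T = 1.223094 s / 60.0 = 0.02038 min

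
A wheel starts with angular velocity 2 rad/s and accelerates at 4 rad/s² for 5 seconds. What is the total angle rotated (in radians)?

θ = ω₀t + ½αt² = 2×5 + ½×4×5² = 60.0 rad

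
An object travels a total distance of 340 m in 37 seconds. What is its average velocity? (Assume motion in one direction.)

v_avg = Δd / Δt = 340 / 37 = 9.19 m/s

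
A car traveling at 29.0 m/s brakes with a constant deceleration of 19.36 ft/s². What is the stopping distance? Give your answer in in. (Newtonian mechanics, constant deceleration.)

a = 19.36 ft/s² × 0.3048 = 5.90093 m/s²
d = v₀² / (2a) = 29.0² / (2 × 5.90093) = 841.0 / 11.8019 = 71.2597 m
d = 71.2597 m / 0.0254 = 2806 in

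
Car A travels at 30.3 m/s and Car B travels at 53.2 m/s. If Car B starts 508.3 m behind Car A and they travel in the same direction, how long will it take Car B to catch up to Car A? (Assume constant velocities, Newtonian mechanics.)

Relative speed: v_rel = 53.2 - 30.3 = 22.9 m/s
Time to catch: t = d₀/v_rel = 508.3/22.9 = 22.2 s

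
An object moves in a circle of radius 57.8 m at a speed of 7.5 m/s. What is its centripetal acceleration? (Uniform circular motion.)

a_c = v²/r = 7.5²/57.8 = 56.25/57.8 = 0.97 m/s²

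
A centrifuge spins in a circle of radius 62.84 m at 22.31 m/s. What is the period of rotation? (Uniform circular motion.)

T = 2πr/v = 2π×62.84/22.31 = 17.7 s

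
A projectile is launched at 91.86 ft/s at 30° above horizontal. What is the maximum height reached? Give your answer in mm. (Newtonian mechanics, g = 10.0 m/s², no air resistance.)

v₀ = 91.86 ft/s × 0.3048 = 27.9989 m/s
H = v₀² × sin²(θ) / (2g) = 27.9989² × sin(30°)² / (2 × 10.0) = 783.938 × 0.25 / 20.0 = 9.79922 m
H = 9.79922 m / 0.001 = 9799 mm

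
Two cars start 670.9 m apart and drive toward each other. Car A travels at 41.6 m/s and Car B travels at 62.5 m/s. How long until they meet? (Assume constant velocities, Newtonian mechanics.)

Combined speed: v_combined = 41.6 + 62.5 = 104.1 m/s
Time to meet: t = d/v_combined = 670.9/104.1 = 6.44 s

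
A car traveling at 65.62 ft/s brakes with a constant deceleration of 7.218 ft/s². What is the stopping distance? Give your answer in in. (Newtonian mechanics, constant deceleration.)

v₀ = 65.62 ft/s × 0.3048 = 20.001 m/s
a = 7.218 ft/s² × 0.3048 = 2.20005 m/s²
d = v₀² / (2a) = 20.001² / (2 × 2.20005) = 400.04 / 4.4001 = 90.9161 m
d = 90.9161 m / 0.0254 = 3579 in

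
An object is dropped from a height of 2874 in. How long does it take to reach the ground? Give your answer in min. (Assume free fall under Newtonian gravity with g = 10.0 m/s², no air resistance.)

h = 2874 in × 0.0254 = 72.9996 m
t = √(2h/g) = √(2 × 72.9996 / 10.0) = 3.82098 s
t = 3.82098 s / 60.0 = 0.06368 min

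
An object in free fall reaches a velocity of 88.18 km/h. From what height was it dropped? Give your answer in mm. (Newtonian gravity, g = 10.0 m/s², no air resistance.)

v = 88.18 km/h × 0.2777777777777778 = 24.4944 m/s
h = v² / (2g) = 24.4944² / (2 × 10.0) = 29.9988 m
h = 29.9988 m / 0.001 = 30000 mm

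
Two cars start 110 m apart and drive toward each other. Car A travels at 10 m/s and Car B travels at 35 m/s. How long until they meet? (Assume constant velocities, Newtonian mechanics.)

Combined speed: v_combined = 10 + 35 = 45 m/s
Time to meet: t = d/v_combined = 110/45 = 2.44 s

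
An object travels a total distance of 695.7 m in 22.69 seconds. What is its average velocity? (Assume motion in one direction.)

v_avg = Δd / Δt = 695.7 / 22.69 = 30.66 m/s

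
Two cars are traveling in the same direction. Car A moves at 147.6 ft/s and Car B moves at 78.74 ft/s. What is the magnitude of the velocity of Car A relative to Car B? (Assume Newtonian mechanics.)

v_rel = |v_A - v_B| = |147.6 - 78.74| = 68.86 ft/s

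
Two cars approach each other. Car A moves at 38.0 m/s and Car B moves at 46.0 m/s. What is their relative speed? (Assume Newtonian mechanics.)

v_rel = v_A + v_B = 38.0 + 46.0 = 84.0 m/s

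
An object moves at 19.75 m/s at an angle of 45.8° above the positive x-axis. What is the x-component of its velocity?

vₓ = v cos(θ) = 19.75 × cos(45.8°) = 13.77 m/s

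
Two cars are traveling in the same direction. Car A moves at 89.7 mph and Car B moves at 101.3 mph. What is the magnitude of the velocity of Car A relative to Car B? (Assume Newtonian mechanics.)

v_rel = |v_A - v_B| = |89.7 - 101.3| = 11.6 mph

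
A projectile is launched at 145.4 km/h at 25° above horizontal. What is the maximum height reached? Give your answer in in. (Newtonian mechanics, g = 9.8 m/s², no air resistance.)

v₀ = 145.4 km/h × 0.2777777777777778 = 40.3889 m/s
H = v₀² × sin²(θ) / (2g) = 40.3889² × sin(25°)² / (2 × 9.8) = 1631.26 × 0.178606 / 19.6 = 14.8649 m
H = 14.8649 m / 0.0254 = 585.2 in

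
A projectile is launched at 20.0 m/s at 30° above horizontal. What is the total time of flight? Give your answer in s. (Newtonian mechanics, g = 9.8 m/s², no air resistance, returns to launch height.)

T = 2 × v₀ × sin(θ) / g = 2 × 20.0 × sin(30°) / 9.8 = 2 × 20.0 × 0.5 / 9.8 = 2.041 s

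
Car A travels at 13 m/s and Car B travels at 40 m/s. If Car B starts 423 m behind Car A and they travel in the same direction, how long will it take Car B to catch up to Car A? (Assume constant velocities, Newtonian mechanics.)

Relative speed: v_rel = 40 - 13 = 27 m/s
Time to catch: t = d₀/v_rel = 423/27 = 15.67 s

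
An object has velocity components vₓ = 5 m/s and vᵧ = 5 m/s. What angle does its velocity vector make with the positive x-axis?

θ = arctan(vᵧ/vₓ) = arctan(5/5) = 45.0°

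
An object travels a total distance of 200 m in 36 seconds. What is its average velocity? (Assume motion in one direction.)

v_avg = Δd / Δt = 200 / 36 = 5.56 m/s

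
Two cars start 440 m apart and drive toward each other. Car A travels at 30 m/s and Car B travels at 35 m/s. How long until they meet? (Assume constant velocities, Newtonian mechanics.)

Combined speed: v_combined = 30 + 35 = 65 m/s
Time to meet: t = d/v_combined = 440/65 = 6.77 s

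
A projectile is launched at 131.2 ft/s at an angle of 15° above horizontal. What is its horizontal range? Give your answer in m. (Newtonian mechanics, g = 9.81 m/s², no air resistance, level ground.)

v₀ = 131.2 ft/s × 0.3048 = 39.9898 m/s
R = v₀² × sin(2θ) / g = 39.9898² × sin(2 × 15°) / 9.81 = 1599.18 × 0.5 / 9.81 = 81.51 m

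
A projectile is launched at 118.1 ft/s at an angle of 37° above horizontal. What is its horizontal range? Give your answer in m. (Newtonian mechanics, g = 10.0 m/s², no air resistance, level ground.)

v₀ = 118.1 ft/s × 0.3048 = 35.9969 m/s
R = v₀² × sin(2θ) / g = 35.9969² × sin(2 × 37°) / 10.0 = 1295.78 × 0.961262 / 10.0 = 124.6 m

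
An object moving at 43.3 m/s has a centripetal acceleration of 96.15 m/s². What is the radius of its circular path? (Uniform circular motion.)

r = v²/a_c = 43.3²/96.15 = 19.5 m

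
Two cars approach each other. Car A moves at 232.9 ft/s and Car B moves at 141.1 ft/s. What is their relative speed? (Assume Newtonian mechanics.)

v_rel = v_A + v_B = 232.9 + 141.1 = 374.0 ft/s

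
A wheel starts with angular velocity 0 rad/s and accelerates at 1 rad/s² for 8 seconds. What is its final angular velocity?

ω = ω₀ + αt = 0 + 1 × 8 = 8 rad/s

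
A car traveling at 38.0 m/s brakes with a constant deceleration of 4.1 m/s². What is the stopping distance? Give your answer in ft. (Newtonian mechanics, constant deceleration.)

d = v₀² / (2a) = 38.0² / (2 × 4.1) = 1444.0 / 8.2 = 176.098 m
d = 176.098 m / 0.3048 = 577.7 ft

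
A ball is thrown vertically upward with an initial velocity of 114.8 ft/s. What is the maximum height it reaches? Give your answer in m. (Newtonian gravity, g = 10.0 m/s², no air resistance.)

v₀ = 114.8 ft/s × 0.3048 = 34.991 m/s
h_max = v₀² / (2g) = 34.991² / (2 × 10.0) = 1224.37 / 20.0 = 61.22 m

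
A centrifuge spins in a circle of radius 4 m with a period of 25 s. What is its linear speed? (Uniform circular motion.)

v = 2πr/T = 2π×4/25 = 1.01 m/s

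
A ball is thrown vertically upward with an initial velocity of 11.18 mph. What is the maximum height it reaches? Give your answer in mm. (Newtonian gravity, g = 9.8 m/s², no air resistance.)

v₀ = 11.18 mph × 0.44704 = 4.99791 m/s
h_max = v₀² / (2g) = 4.99791² / (2 × 9.8) = 24.9791 / 19.6 = 1.27444 m
h_max = 1.27444 m / 0.001 = 1274 mm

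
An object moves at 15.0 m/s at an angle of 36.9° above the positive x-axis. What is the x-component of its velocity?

vₓ = v cos(θ) = 15.0 × cos(36.9°) = 12.0 m/s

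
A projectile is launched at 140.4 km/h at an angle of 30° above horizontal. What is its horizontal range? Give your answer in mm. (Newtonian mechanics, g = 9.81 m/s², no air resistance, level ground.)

v₀ = 140.4 km/h × 0.2777777777777778 = 39.0 m/s
R = v₀² × sin(2θ) / g = 39.0² × sin(2 × 30°) / 9.81 = 1521.0 × 0.866025 / 9.81 = 134.274 m
R = 134.274 m / 0.001 = 134300 mm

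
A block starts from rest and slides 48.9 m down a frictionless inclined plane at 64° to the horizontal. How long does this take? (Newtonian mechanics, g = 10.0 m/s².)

a = g sin(θ) = 10.0 × sin(64°) = 8.9879 m/s²
t = √(2d/a) = √(2 × 48.9 / 8.9879) = 3.3 s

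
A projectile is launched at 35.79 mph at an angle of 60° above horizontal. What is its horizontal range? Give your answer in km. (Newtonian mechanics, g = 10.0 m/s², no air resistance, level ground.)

v₀ = 35.79 mph × 0.44704 = 15.9996 m/s
R = v₀² × sin(2θ) / g = 15.9996² × sin(2 × 60°) / 10.0 = 255.987 × 0.866025 / 10.0 = 22.1691 m
R = 22.1691 m / 1000.0 = 0.02217 km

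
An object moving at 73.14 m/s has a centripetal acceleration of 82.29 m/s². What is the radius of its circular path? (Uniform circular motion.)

r = v²/a_c = 73.14²/82.29 = 65.01 m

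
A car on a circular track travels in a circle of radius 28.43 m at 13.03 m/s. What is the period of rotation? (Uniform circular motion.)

T = 2πr/v = 2π×28.43/13.03 = 13.71 s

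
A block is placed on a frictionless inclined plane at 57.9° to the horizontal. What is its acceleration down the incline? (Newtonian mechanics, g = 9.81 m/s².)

a = g sin(θ) = 9.81 × sin(57.9°) = 9.81 × 0.8471 = 8.31 m/s²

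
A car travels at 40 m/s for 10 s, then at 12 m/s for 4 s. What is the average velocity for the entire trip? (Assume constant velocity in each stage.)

d₁ = v₁t₁ = 40 × 10 = 400 m
d₂ = v₂t₂ = 12 × 4 = 48 m
d_total = 448 m, t_total = 14 s
v_avg = d_total/t_total = 448/14 = 32.0 m/s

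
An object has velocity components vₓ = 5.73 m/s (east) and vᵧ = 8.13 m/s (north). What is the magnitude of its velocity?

|v| = √(vₓ² + vᵧ²) = √(5.73² + 8.13²) = √(98.9298) = 9.95 m/s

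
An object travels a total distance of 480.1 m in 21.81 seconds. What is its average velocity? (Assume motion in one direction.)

v_avg = Δd / Δt = 480.1 / 21.81 = 22.01 m/s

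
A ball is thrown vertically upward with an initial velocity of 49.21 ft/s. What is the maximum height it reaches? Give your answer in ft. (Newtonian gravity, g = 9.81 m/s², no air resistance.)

v₀ = 49.21 ft/s × 0.3048 = 14.9992 m/s
h_max = v₀² / (2g) = 14.9992² / (2 × 9.81) = 224.976 / 19.62 = 11.4667 m
h_max = 11.4667 m / 0.3048 = 37.62 ft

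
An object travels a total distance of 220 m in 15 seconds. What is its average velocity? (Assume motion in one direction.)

v_avg = Δd / Δt = 220 / 15 = 14.67 m/s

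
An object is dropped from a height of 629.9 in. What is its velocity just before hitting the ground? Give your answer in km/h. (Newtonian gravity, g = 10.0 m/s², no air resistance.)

h = 629.9 in × 0.0254 = 15.9995 m
v = √(2gh) = √(2 × 10.0 × 15.9995) = 17.8883 m/s
v = 17.8883 m/s / 0.2777777777777778 = 64.4 km/h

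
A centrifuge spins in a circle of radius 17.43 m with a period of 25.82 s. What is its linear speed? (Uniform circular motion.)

v = 2πr/T = 2π×17.43/25.82 = 4.24 m/s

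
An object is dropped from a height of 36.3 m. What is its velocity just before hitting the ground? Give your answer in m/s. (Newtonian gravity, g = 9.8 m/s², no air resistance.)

v = √(2gh) = √(2 × 9.8 × 36.3) = 26.67 m/s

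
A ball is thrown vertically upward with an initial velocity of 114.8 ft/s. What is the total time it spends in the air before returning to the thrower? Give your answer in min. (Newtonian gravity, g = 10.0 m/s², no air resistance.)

v₀ = 114.8 ft/s × 0.3048 = 34.991 m/s
t_total = 2 × v₀ / g = 2 × 34.991 / 10.0 = 6.9982 s
t_total = 6.9982 s / 60.0 = 0.1166 min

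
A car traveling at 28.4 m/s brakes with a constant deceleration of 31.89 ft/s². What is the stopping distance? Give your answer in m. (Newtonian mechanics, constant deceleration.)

a = 31.89 ft/s² × 0.3048 = 9.72007 m/s²
d = v₀² / (2a) = 28.4² / (2 × 9.72007) = 806.56 / 19.4401 = 41.49 m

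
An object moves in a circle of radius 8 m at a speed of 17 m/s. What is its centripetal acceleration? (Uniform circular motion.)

a_c = v²/r = 17²/8 = 289/8 = 36.12 m/s²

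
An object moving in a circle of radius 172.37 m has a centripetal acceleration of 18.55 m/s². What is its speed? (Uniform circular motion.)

v = √(a_c × r) = √(18.55 × 172.37) = 56.55 m/s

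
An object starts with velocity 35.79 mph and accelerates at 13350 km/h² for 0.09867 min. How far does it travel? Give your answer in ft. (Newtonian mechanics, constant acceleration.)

v₀ = 35.79 mph × 0.44704 = 15.9996 m/s
a = 13350 km/h² × 7.716049382716049e-05 = 1.03009 m/s²
t = 0.09867 min × 60.0 = 5.9202 s
d = v₀ × t + ½ × a × t² = 15.9996 × 5.9202 + 0.5 × 1.03009 × 5.9202² = 112.773 m
d = 112.773 m / 0.3048 = 370.0 ft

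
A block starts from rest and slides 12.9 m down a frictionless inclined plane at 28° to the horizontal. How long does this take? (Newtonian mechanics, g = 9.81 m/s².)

a = g sin(θ) = 9.81 × sin(28°) = 4.6055 m/s²
t = √(2d/a) = √(2 × 12.9 / 4.6055) = 2.37 s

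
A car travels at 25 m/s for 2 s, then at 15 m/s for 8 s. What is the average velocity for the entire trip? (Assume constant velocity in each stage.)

d₁ = v₁t₁ = 25 × 2 = 50 m
d₂ = v₂t₂ = 15 × 8 = 120 m
d_total = 170 m, t_total = 10 s
v_avg = d_total/t_total = 170/10 = 17.0 m/s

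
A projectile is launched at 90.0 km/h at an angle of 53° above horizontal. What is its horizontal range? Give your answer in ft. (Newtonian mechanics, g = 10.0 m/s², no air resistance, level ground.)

v₀ = 90.0 km/h × 0.2777777777777778 = 25.0 m/s
R = v₀² × sin(2θ) / g = 25.0² × sin(2 × 53°) / 10.0 = 625.0 × 0.961262 / 10.0 = 60.0789 m
R = 60.0789 m / 0.3048 = 197.1 ft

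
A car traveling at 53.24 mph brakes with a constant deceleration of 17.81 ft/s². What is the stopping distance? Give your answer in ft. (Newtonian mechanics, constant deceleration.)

v₀ = 53.24 mph × 0.44704 = 23.8004 m/s
a = 17.81 ft/s² × 0.3048 = 5.42849 m/s²
d = v₀² / (2a) = 23.8004² / (2 × 5.42849) = 566.459 / 10.857 = 52.1745 m
d = 52.1745 m / 0.3048 = 171.2 ft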